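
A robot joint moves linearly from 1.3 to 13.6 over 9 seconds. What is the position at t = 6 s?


s = t/T = 6/9 = 0.6667
p(t) = p0 + (pf-p0)*s
= 1.3 + (13.6 - 1.3) * 0.6667
= 9.5


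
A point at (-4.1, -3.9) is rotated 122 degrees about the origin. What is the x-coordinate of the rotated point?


x' = x*cos(theta) - y*sin(theta)
cos(122 deg) = -0.5299, sin(122 deg) = 0.848
x' = -4.1 * -0.5299 - -3.9 * 0.848
= 2.1727 - -3.3074
= 5.4801


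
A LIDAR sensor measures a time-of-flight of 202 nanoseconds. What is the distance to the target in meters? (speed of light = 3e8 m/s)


tof = 202 ns = 2.02e-07 s
dist = c * tof / 2
= 3e8 * 2.02e-07 / 2
= 30.3 m


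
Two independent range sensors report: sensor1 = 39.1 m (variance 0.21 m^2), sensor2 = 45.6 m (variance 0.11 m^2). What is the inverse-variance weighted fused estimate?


w1 = (1/var1) / (1/var1 + 1/var2)
   = 4.7619 / (4.7619 + 9.0909) = 0.3438
w2 = 1 - w1 = 0.6562
fused = w1*s1 + w2*s2 = 13.4406 + 29.925
= 43.3656 m


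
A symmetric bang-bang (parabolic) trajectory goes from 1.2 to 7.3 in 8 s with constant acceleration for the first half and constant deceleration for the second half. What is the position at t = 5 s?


Symmetric rest-to-rest: each phase covers (pf-p0)/2 in time T/2. 0.5*a*(T/2)^2 = (pf-p0)/2 => a = 4*(pf-p0)/T^2
a = 4*(7.3-1.2)/8^2 = 0.3812
t = 5 is in the deceleration phase (t > T/2).
p = pf - 0.5*a*(T-t)^2 = 7.3 - 0.5*0.3812*3^2
= 5.5844


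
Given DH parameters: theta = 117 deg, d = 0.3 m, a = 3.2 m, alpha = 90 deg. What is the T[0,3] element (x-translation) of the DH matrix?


T[0,3] = a * cos(theta)
= 3.2 * cos(117 deg)
= 3.2 * -0.454
= -1.4528


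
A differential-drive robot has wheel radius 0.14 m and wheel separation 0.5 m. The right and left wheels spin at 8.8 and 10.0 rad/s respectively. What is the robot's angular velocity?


vR = r*wR = 0.14*8.8 = 1.232 m/s
vL = r*wL = 0.14*10.0 = 1.4 m/s
v = (vR+vL)/2 = 1.316 m/s
omega = (vR-vL)/L = -0.336 rad/s
angular velocity = -0.336 rad/s


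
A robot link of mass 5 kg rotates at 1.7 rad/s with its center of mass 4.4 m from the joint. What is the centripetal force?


F = m * omega^2 * r
= 5 * 1.7^2 * 4.4
= 5 * 2.89 * 4.4
= 63.58 N


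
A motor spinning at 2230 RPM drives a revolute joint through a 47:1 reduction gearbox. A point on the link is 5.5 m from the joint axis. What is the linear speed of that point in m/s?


omega_motor = 2230 * 2*pi/60 = 233.5251 rad/s
omega_joint = omega_motor / 47 = 4.9686 rad/s
v = omega_joint * r = 4.9686 * 5.5
= 27.3274 m/s


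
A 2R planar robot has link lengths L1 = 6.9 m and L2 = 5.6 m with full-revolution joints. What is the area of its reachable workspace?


r_max = L1 + L2 = 12.5 m
r_min = |L1 - L2| = 1.3 m
Area = pi*(r_max^2 - r_min^2)
= pi*(156.25 - 1.69)
= pi * 154.56
= 485.5646 m^2


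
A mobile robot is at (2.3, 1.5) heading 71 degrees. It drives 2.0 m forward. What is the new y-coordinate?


y_new = y0 + d*sin(theta)
= 1.5 + 2.0*sin(71)
= 1.5 + 1.891
= 3.391


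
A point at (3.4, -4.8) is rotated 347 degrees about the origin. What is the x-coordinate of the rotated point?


x' = x*cos(theta) - y*sin(theta)
cos(347 deg) = 0.9744, sin(347 deg) = -0.225
x' = 3.4 * 0.9744 - -4.8 * -0.225
= 3.3129 - 1.0798
= 2.2331


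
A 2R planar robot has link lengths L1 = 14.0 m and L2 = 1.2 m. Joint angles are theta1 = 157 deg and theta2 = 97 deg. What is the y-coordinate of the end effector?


Convert angles to radians: theta1 = 2.7402, theta2 = 1.693
y = L1*sin(theta1) + L2*sin(theta1+theta2)
y = 5.4702 + -1.1535
y = 4.3167


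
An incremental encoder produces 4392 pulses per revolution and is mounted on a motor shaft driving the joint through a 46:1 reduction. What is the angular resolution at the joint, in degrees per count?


counts per rev = 4392
effective counts at joint = 4392 * 46 = 202032
resolution = 360 / 202032
= 0.0018 deg/count


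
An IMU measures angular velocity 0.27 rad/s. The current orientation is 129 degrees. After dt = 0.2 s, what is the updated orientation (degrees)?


delta_theta = w * dt = 0.27 * 0.2 = 0.054 rad
= 3.094 deg
theta_new = 129 + 3.094 = 132.094 deg


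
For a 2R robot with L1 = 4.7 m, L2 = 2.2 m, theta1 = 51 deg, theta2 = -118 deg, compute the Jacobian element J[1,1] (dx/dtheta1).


J[1,1] = -L1*sin(t1) - L2*sin(t1+t2)
= -4.7*sin(51) - 2.2*sin(-67)
= -1.6275


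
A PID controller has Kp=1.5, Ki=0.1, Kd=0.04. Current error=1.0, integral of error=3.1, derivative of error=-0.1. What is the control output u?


u = Kp*e + Ki*int(e) + Kd*de/dt
= 1.5*1.0 + 0.1*3.1 + 0.04*(-0.1)
= 1.5 + 0.31 + -0.004
= 1.806


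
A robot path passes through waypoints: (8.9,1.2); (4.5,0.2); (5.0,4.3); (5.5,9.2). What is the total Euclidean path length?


Segment lengths:
  seg1 = sqrt((-4.4)^2 + (-1.0)^2) = 4.5122
  seg2 = sqrt((0.5)^2 + (4.1)^2) = 4.1304
  seg3 = sqrt((0.5)^2 + (4.9)^2) = 4.9254
Total = 13.568


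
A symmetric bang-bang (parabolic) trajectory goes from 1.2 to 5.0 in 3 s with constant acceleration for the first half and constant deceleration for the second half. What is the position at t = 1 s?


Symmetric rest-to-rest: each phase covers (pf-p0)/2 in time T/2. 0.5*a*(T/2)^2 = (pf-p0)/2 => a = 4*(pf-p0)/T^2
a = 4*(5.0-1.2)/3^2 = 1.6889
t = 1 is in the acceleration phase (t <= T/2).
p = p0 + 0.5*a*t^2 = 1.2 + 0.5*1.6889*1^2
= 2.0444


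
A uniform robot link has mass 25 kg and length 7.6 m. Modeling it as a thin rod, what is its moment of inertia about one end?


I = (1/3) * m * L^2
= (1/3) * 25 * 7.6^2
= 0.333333 * 25 * 57.76
= 481.3333 kg*m^2


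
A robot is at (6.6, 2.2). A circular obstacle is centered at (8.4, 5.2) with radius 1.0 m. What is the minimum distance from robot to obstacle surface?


center_dist = sqrt((6.6-8.4)^2 + (2.2-5.2)^2)
= sqrt(3.24 + 9.0)
= 3.4986
min_dist = center_dist - radius = 3.4986 - 1.0 = 2.4986 m


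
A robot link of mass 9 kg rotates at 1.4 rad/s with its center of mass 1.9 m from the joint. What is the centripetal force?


F = m * omega^2 * r
= 9 * 1.4^2 * 1.9
= 9 * 1.96 * 1.9
= 33.516 N


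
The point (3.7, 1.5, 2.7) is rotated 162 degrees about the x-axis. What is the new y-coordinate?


Rotation about x-axis: y' = y*cos(theta) - z*sin(theta)
= 1.5 * -0.9511 - 2.7 * 0.309
= -2.2609


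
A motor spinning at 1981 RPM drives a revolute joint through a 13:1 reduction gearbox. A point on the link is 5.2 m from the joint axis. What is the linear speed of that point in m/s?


omega_motor = 1981 * 2*pi/60 = 207.4498 rad/s
omega_joint = omega_motor / 13 = 15.9577 rad/s
v = omega_joint * r = 15.9577 * 5.2
= 82.9799 m/s


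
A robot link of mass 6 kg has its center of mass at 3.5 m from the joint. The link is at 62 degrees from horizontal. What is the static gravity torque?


tau = m*g*L*cos(angle)
= 6 * 9.81 * 3.5 * cos(62 deg)
= 6 * 9.81 * 3.5 * 0.4695
= 96.7158 Nm


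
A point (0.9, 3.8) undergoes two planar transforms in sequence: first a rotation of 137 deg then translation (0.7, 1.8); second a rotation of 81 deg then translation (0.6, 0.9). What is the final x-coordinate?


After transform 1:
x1 = cos(137)*0.9 - sin(137)*3.8 + 0.7 = -2.5498
y1 = sin(137)*0.9 + cos(137)*3.8 + 1.8 = -0.3653
After transform 2:
x2 = cos(81)*-2.5498 - sin(81)*-0.3653 + 0.6
= 0.562


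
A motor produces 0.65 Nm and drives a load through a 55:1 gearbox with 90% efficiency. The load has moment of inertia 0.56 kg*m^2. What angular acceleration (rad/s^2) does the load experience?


tau_out = tau_motor * N * eta
= 0.65 * 55 * 0.9 = 32.175 Nm
alpha = tau_out / I = 32.175 / 0.56
= 57.4554 rad/s^2


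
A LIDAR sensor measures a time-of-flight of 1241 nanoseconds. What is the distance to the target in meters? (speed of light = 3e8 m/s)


tof = 1241 ns = 1.241e-06 s
dist = c * tof / 2
= 3e8 * 1.241e-06 / 2
= 186.15 m


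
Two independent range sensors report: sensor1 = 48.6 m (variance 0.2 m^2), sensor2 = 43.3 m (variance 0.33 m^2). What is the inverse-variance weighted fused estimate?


w1 = (1/var1) / (1/var1 + 1/var2)
   = 5.0 / (5.0 + 3.0303) = 0.6226
w2 = 1 - w1 = 0.3774
fused = w1*s1 + w2*s2 = 30.2604 + 16.3396
= 46.6 m


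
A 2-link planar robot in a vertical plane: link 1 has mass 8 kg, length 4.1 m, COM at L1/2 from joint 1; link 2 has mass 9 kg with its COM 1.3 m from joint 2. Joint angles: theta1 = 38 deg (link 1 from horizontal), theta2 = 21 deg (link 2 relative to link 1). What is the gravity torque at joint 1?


Horizontal distance from joint 1 to link-1 COM:
  x_c1 = (L1/2)*cos(t1) = 2.05 * 0.788 = 1.6154 m
Horizontal distance from joint 1 to link-2 COM:
  x_c2 = L1*cos(t1) + Lc2*cos(t1+t2)
       = 4.1*0.788 + 1.3*0.515 = 3.9004 m
tau1 = m1*g*x_c1 + m2*g*x_c2
     = 8*9.81*1.6154 + 9*9.81*3.9004
     = 126.7783 + 344.3657
     = 471.1441 Nm


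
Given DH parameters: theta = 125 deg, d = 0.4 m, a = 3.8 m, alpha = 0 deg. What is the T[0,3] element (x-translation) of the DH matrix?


T[0,3] = a * cos(theta)
= 3.8 * cos(125 deg)
= 3.8 * -0.5736
= -2.1796


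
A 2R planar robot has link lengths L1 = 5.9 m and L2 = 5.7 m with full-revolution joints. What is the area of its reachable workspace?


r_max = L1 + L2 = 11.6 m
r_min = |L1 - L2| = 0.2 m
Area = pi*(r_max^2 - r_min^2)
= pi*(134.56 - 0.04)
= pi * 134.52
= 422.607 m^2


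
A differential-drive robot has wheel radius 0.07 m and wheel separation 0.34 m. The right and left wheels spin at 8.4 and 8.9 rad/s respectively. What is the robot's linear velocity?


vR = r*wR = 0.07*8.4 = 0.588 m/s
vL = r*wL = 0.07*8.9 = 0.623 m/s
v = (vR+vL)/2 = 0.6055 m/s
omega = (vR-vL)/L = -0.1029 rad/s
linear velocity = 0.6055 m/s


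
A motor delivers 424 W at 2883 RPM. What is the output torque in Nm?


omega = 2883 * 2*pi/60 = 301.9071 rad/s
tau = P / omega = 424 / 301.9071
= 1.4044 Nm


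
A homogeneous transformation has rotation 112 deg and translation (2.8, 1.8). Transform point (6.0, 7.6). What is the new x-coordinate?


x' = cos(theta)*px - sin(theta)*py + tx
= -0.3746*6.0 - 0.9272*7.6 + 2.8
= -6.4942


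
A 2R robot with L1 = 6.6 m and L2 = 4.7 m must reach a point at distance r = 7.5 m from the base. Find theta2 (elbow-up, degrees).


cos(theta2) = (r^2 - L1^2 - L2^2) / (2*L1*L2)
cos(theta2) = (56.25 - 43.56 - 22.09) / 62.04
cos(theta2) = -0.151515
theta2 = 98.7147 degrees


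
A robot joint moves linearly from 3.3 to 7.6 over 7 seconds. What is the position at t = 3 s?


s = t/T = 3/7 = 0.4286
p(t) = p0 + (pf-p0)*s
= 3.3 + (7.6 - 3.3) * 0.4286
= 5.1429


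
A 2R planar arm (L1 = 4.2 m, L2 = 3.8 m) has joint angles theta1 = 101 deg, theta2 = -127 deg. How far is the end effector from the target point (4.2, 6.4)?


End effector via forward kinematics:
x = L1*cos(t1) + L2*cos(t1+t2) = 2.614
y = L1*sin(t1) + L2*sin(t1+t2) = 2.457
Distance to target:
d = sqrt((4.2 - 2.614)^2 + (6.4 - 2.457)^2)
= sqrt(2.5153 + 15.5471)
= 4.25 m


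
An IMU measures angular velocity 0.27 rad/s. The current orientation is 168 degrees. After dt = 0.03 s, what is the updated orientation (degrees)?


delta_theta = w * dt = 0.27 * 0.03 = 0.0081 rad
= 0.4641 deg
theta_new = 168 + 0.4641 = 168.4641 deg


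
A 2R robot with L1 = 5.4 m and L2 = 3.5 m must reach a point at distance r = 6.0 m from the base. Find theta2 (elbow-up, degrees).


cos(theta2) = (r^2 - L1^2 - L2^2) / (2*L1*L2)
cos(theta2) = (36.0 - 29.16 - 12.25) / 37.8
cos(theta2) = -0.143122
theta2 = 98.2285 degrees


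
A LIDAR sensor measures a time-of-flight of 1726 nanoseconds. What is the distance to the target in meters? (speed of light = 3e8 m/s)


tof = 1726 ns = 1.726e-06 s
dist = c * tof / 2
= 3e8 * 1.726e-06 / 2
= 258.9 m


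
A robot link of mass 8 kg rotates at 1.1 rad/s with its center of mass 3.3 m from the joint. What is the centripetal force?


F = m * omega^2 * r
= 8 * 1.1^2 * 3.3
= 8 * 1.21 * 3.3
= 31.944 N


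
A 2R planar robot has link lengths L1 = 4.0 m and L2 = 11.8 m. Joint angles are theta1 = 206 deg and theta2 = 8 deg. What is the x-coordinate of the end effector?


Convert angles to radians: theta1 = 3.5954, theta2 = 0.1396
x = L1*cos(theta1) + L2*cos(theta1+theta2)
x = -3.5952 + -9.7826
x = -13.3778


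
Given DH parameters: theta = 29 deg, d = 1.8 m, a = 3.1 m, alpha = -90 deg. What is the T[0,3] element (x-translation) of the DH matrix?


T[0,3] = a * cos(theta)
= 3.1 * cos(29 deg)
= 3.1 * 0.8746
= 2.7113


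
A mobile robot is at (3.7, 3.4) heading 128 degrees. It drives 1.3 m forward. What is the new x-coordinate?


x_new = x0 + d*cos(theta)
= 3.7 + 1.3*cos(128)
= 3.7 + -0.8004
= 2.8996


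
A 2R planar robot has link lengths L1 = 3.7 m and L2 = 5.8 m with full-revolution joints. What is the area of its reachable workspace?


r_max = L1 + L2 = 9.5 m
r_min = |L1 - L2| = 2.1 m
Area = pi*(r_max^2 - r_min^2)
= pi*(90.25 - 4.41)
= pi * 85.84
= 269.6743 m^2


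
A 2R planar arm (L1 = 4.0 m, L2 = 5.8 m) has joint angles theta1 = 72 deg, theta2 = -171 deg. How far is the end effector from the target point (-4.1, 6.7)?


End effector via forward kinematics:
x = L1*cos(t1) + L2*cos(t1+t2) = 0.3287
y = L1*sin(t1) + L2*sin(t1+t2) = -1.9244
Distance to target:
d = sqrt((-4.1 - 0.3287)^2 + (6.7 - -1.9244)^2)
= sqrt(19.6138 + 74.3797)
= 9.695 m


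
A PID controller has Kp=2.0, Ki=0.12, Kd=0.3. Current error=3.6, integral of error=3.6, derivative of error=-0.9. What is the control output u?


u = Kp*e + Ki*int(e) + Kd*de/dt
= 2.0*3.6 + 0.12*3.6 + 0.3*(-0.9)
= 7.2 + 0.432 + -0.27
= 7.362


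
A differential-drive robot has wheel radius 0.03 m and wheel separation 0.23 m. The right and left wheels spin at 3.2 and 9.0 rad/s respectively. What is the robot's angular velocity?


vR = r*wR = 0.03*3.2 = 0.096 m/s
vL = r*wL = 0.03*9.0 = 0.27 m/s
v = (vR+vL)/2 = 0.183 m/s
omega = (vR-vL)/L = -0.7565 rad/s
angular velocity = -0.7565 rad/s


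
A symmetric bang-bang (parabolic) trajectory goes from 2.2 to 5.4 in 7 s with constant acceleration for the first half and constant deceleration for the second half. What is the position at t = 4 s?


Symmetric rest-to-rest: each phase covers (pf-p0)/2 in time T/2. 0.5*a*(T/2)^2 = (pf-p0)/2 => a = 4*(pf-p0)/T^2
a = 4*(5.4-2.2)/7^2 = 0.2612
t = 4 is in the deceleration phase (t > T/2).
p = pf - 0.5*a*(T-t)^2 = 5.4 - 0.5*0.2612*3^2
= 4.2245


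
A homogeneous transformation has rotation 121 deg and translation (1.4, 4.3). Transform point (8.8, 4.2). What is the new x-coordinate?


x' = cos(theta)*px - sin(theta)*py + tx
= -0.515*8.8 - 0.8572*4.2 + 1.4
= -6.7324


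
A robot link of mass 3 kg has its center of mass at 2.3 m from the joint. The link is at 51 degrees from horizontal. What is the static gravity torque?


tau = m*g*L*cos(angle)
= 3 * 9.81 * 2.3 * cos(51 deg)
= 3 * 9.81 * 2.3 * 0.6293
= 42.5981 Nm


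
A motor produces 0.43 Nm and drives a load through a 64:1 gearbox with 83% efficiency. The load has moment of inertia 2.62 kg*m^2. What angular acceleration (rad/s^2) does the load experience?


tau_out = tau_motor * N * eta
= 0.43 * 64 * 0.83 = 22.8416 Nm
alpha = tau_out / I = 22.8416 / 2.62
= 8.7182 rad/s^2


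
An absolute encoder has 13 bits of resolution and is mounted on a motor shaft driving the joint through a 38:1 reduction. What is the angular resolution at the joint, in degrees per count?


counts = 2^13 = 8192
effective counts at joint = 8192 * 38 = 311296
resolution = 360 / 311296
= 0.0012 deg/count


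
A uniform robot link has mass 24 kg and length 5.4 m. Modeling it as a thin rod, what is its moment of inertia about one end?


I = (1/3) * m * L^2
= (1/3) * 24 * 5.4^2
= 0.333333 * 24 * 29.16
= 233.28 kg*m^2


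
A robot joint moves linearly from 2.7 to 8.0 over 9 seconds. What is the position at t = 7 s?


s = t/T = 7/9 = 0.7778
p(t) = p0 + (pf-p0)*s
= 2.7 + (8.0 - 2.7) * 0.7778
= 6.8222


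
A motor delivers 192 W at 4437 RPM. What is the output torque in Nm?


omega = 4437 * 2*pi/60 = 464.6416 rad/s
tau = P / omega = 192 / 464.6416
= 0.4132 Nm


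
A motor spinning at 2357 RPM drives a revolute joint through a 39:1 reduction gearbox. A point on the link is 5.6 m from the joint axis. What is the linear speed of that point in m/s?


omega_motor = 2357 * 2*pi/60 = 246.8245 rad/s
omega_joint = omega_motor / 39 = 6.3288 rad/s
v = omega_joint * r = 6.3288 * 5.6
= 35.4415 m/s


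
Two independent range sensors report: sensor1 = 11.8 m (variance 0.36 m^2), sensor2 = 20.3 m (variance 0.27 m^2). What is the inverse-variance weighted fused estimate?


w1 = (1/var1) / (1/var1 + 1/var2)
   = 2.7778 / (2.7778 + 3.7037) = 0.4286
w2 = 1 - w1 = 0.5714
fused = w1*s1 + w2*s2 = 5.0571 + 11.6
= 16.6571 m


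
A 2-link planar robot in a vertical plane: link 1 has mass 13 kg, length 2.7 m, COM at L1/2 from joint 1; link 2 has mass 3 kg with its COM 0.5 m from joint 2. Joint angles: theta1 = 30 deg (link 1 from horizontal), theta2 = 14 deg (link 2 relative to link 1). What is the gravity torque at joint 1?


Horizontal distance from joint 1 to link-1 COM:
  x_c1 = (L1/2)*cos(t1) = 1.35 * 0.866 = 1.1691 m
Horizontal distance from joint 1 to link-2 COM:
  x_c2 = L1*cos(t1) + Lc2*cos(t1+t2)
       = 2.7*0.866 + 0.5*0.7193 = 2.6979 m
tau1 = m1*g*x_c1 + m2*g*x_c2
     = 13*9.81*1.1691 + 3*9.81*2.6979
     = 149.0997 + 79.4003
     = 228.5 Nm


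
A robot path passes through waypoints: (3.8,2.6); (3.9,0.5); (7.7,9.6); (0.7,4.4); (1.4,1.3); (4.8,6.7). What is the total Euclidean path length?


Segment lengths:
  seg1 = sqrt((0.1)^2 + (-2.1)^2) = 2.1024
  seg2 = sqrt((3.8)^2 + (9.1)^2) = 9.8615
  seg3 = sqrt((-7.0)^2 + (-5.2)^2) = 8.7201
  seg4 = sqrt((0.7)^2 + (-3.1)^2) = 3.178
  seg5 = sqrt((3.4)^2 + (5.4)^2) = 6.3812
Total = 30.2433


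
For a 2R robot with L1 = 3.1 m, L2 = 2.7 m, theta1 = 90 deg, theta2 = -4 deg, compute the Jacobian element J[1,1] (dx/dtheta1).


J[1,1] = -L1*sin(t1) - L2*sin(t1+t2)
= -3.1*sin(90) - 2.7*sin(86)
= -5.7934


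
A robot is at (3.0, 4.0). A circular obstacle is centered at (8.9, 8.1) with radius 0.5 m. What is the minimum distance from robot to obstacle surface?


center_dist = sqrt((3.0-8.9)^2 + (4.0-8.1)^2)
= sqrt(34.81 + 16.81)
= 7.1847
min_dist = center_dist - radius = 7.1847 - 0.5 = 6.6847 m


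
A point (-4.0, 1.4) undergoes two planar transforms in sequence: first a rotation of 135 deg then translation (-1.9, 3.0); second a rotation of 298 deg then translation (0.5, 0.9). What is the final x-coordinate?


After transform 1:
x1 = cos(135)*-4.0 - sin(135)*1.4 + -1.9 = -0.0615
y1 = sin(135)*-4.0 + cos(135)*1.4 + 3.0 = -0.8184
After transform 2:
x2 = cos(298)*-0.0615 - sin(298)*-0.8184 + 0.5
= -0.2515


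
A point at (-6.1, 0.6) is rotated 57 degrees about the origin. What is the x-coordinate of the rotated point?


x' = x*cos(theta) - y*sin(theta)
cos(57 deg) = 0.5446, sin(57 deg) = 0.8387
x' = -6.1 * 0.5446 - 0.6 * 0.8387
= -3.3223 - 0.5032
= -3.8255


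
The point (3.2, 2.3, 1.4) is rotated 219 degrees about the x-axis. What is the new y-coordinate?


Rotation about x-axis: y' = y*cos(theta) - z*sin(theta)
= 2.3 * -0.7771 - 1.4 * -0.6293
= -0.9064


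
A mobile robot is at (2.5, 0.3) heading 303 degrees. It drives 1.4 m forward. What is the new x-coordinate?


x_new = x0 + d*cos(theta)
= 2.5 + 1.4*cos(303)
= 2.5 + 0.7625
= 3.2625


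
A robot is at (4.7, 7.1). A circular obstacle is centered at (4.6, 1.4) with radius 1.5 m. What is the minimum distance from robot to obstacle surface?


center_dist = sqrt((4.7-4.6)^2 + (7.1-1.4)^2)
= sqrt(0.01 + 32.49)
= 5.7009
min_dist = center_dist - radius = 5.7009 - 1.5 = 4.2009 m


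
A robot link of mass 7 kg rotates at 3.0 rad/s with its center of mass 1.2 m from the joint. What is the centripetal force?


F = m * omega^2 * r
= 7 * 3.0^2 * 1.2
= 7 * 9.0 * 1.2
= 75.6 N


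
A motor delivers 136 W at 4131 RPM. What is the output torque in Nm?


omega = 4131 * 2*pi/60 = 432.5973 rad/s
tau = P / omega = 136 / 432.5973
= 0.3144 Nm


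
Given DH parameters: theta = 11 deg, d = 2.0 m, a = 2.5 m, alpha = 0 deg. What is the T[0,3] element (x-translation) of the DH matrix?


T[0,3] = a * cos(theta)
= 2.5 * cos(11 deg)
= 2.5 * 0.9816
= 2.4541


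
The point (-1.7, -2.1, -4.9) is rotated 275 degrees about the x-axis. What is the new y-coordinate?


Rotation about x-axis: y' = y*cos(theta) - z*sin(theta)
= -2.1 * 0.0872 - -4.9 * -0.9962
= -5.0644


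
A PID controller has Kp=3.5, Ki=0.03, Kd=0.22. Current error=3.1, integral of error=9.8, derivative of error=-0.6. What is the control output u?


u = Kp*e + Ki*int(e) + Kd*de/dt
= 3.5*3.1 + 0.03*9.8 + 0.22*(-0.6)
= 10.85 + 0.294 + -0.132
= 11.012


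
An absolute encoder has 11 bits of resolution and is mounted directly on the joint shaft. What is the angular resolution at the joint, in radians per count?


counts = 2^11 = 2048
resolution = 2*pi / 2048
= 0.0031 rad/count


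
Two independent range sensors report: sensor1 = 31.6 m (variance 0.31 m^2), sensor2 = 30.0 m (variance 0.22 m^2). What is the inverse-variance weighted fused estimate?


w1 = (1/var1) / (1/var1 + 1/var2)
   = 3.2258 / (3.2258 + 4.5455) = 0.4151
w2 = 1 - w1 = 0.5849
fused = w1*s1 + w2*s2 = 13.117 + 17.5472
= 30.6642 m


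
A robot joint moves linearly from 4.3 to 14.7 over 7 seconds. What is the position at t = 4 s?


s = t/T = 4/7 = 0.5714
p(t) = p0 + (pf-p0)*s
= 4.3 + (14.7 - 4.3) * 0.5714
= 10.2429


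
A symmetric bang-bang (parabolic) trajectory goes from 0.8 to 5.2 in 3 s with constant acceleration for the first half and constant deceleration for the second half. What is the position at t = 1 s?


Symmetric rest-to-rest: each phase covers (pf-p0)/2 in time T/2. 0.5*a*(T/2)^2 = (pf-p0)/2 => a = 4*(pf-p0)/T^2
a = 4*(5.2-0.8)/3^2 = 1.9556
t = 1 is in the acceleration phase (t <= T/2).
p = p0 + 0.5*a*t^2 = 0.8 + 0.5*1.9556*1^2
= 1.7778


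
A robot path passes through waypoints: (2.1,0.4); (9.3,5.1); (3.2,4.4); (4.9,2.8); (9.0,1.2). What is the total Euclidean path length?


Segment lengths:
  seg1 = sqrt((7.2)^2 + (4.7)^2) = 8.5983
  seg2 = sqrt((-6.1)^2 + (-0.7)^2) = 6.14
  seg3 = sqrt((1.7)^2 + (-1.6)^2) = 2.3345
  seg4 = sqrt((4.1)^2 + (-1.6)^2) = 4.4011
Total = 21.4739


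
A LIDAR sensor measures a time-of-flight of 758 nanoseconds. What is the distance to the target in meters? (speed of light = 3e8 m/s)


tof = 758 ns = 7.58e-07 s
dist = c * tof / 2
= 3e8 * 7.58e-07 / 2
= 113.7 m


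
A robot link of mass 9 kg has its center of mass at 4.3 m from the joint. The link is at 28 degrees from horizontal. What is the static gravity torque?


tau = m*g*L*cos(angle)
= 9 * 9.81 * 4.3 * cos(28 deg)
= 9 * 9.81 * 4.3 * 0.8829
= 335.2084 Nm


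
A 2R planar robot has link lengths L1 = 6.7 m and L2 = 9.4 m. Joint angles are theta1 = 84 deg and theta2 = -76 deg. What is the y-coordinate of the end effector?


Convert angles to radians: theta1 = 1.4661, theta2 = -1.3265
y = L1*sin(theta1) + L2*sin(theta1+theta2)
y = 6.6633 + 1.3082
y = 7.9715


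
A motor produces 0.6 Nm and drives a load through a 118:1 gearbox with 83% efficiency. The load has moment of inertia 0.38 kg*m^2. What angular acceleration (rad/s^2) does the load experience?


tau_out = tau_motor * N * eta
= 0.6 * 118 * 0.83 = 58.764 Nm
alpha = tau_out / I = 58.764 / 0.38
= 154.6421 rad/s^2


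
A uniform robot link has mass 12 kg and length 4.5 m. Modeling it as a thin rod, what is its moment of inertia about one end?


I = (1/3) * m * L^2
= (1/3) * 12 * 4.5^2
= 0.333333 * 12 * 20.25
= 81.0 kg*m^2


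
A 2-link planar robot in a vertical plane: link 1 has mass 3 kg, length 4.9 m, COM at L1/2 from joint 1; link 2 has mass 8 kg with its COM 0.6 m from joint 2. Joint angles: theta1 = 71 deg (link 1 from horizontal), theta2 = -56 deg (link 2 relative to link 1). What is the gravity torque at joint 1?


Horizontal distance from joint 1 to link-1 COM:
  x_c1 = (L1/2)*cos(t1) = 2.45 * 0.3256 = 0.7976 m
Horizontal distance from joint 1 to link-2 COM:
  x_c2 = L1*cos(t1) + Lc2*cos(t1+t2)
       = 4.9*0.3256 + 0.6*0.9659 = 2.1748 m
tau1 = m1*g*x_c1 + m2*g*x_c2
     = 3*9.81*0.7976 + 8*9.81*2.1748
     = 23.4746 + 170.6814
     = 194.156 Nm


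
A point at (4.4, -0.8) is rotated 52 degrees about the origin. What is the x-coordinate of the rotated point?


x' = x*cos(theta) - y*sin(theta)
cos(52 deg) = 0.6157, sin(52 deg) = 0.788
x' = 4.4 * 0.6157 - -0.8 * 0.788
= 2.7089 - -0.6304
= 3.3393


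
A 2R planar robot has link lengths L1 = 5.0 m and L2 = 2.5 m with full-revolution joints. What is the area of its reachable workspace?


r_max = L1 + L2 = 7.5 m
r_min = |L1 - L2| = 2.5 m
Area = pi*(r_max^2 - r_min^2)
= pi*(56.25 - 6.25)
= pi * 50.0
= 157.0796 m^2


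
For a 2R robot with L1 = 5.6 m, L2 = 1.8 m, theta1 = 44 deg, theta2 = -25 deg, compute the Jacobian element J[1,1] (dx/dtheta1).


J[1,1] = -L1*sin(t1) - L2*sin(t1+t2)
= -5.6*sin(44) - 1.8*sin(19)
= -4.4761


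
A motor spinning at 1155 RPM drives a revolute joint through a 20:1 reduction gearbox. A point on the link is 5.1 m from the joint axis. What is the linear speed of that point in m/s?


omega_motor = 1155 * 2*pi/60 = 120.9513 rad/s
omega_joint = omega_motor / 20 = 6.0476 rad/s
v = omega_joint * r = 6.0476 * 5.1
= 30.8426 m/s


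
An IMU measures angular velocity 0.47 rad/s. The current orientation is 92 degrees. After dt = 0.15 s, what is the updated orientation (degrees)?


delta_theta = w * dt = 0.47 * 0.15 = 0.0705 rad
= 4.0394 deg
theta_new = 92 + 4.0394 = 96.0394 deg


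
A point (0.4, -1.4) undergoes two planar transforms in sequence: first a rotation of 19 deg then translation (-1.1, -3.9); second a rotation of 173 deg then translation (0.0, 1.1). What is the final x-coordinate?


After transform 1:
x1 = cos(19)*0.4 - sin(19)*-1.4 + -1.1 = -0.266
y1 = sin(19)*0.4 + cos(19)*-1.4 + -3.9 = -5.0935
After transform 2:
x2 = cos(173)*-0.266 - sin(173)*-5.0935 + 0.0
= 0.8848


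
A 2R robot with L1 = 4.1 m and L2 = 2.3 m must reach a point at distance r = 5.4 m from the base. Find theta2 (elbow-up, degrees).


cos(theta2) = (r^2 - L1^2 - L2^2) / (2*L1*L2)
cos(theta2) = (29.16 - 16.81 - 5.29) / 18.86
cos(theta2) = 0.374337
theta2 = 68.0166 degrees


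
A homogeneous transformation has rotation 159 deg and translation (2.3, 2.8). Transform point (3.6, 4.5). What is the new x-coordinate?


x' = cos(theta)*px - sin(theta)*py + tx
= -0.9336*3.6 - 0.3584*4.5 + 2.3
= -2.6735


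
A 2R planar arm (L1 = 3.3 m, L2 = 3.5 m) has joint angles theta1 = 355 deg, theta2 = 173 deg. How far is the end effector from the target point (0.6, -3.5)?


End effector via forward kinematics:
x = L1*cos(t1) + L2*cos(t1+t2) = -0.1361
y = L1*sin(t1) + L2*sin(t1+t2) = 0.4401
Distance to target:
d = sqrt((0.6 - -0.1361)^2 + (-3.5 - 0.4401)^2)
= sqrt(0.5418 + 15.5242)
= 4.0082 m


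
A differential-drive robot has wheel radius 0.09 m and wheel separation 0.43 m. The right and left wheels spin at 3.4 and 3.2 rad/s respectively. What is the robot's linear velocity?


vR = r*wR = 0.09*3.4 = 0.306 m/s
vL = r*wL = 0.09*3.2 = 0.288 m/s
v = (vR+vL)/2 = 0.297 m/s
omega = (vR-vL)/L = 0.0419 rad/s
linear velocity = 0.297 m/s


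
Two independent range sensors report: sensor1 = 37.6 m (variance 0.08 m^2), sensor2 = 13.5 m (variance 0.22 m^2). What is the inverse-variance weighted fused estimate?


w1 = (1/var1) / (1/var1 + 1/var2)
   = 12.5 / (12.5 + 4.5455) = 0.7333
w2 = 1 - w1 = 0.2667
fused = w1*s1 + w2*s2 = 27.5733 + 3.6
= 31.1733 m


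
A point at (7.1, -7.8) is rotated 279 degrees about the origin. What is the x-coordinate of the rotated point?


x' = x*cos(theta) - y*sin(theta)
cos(279 deg) = 0.1564, sin(279 deg) = -0.9877
x' = 7.1 * 0.1564 - -7.8 * -0.9877
= 1.1107 - 7.704
= -6.5933


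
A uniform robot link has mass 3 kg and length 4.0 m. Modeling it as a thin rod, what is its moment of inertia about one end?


I = (1/3) * m * L^2
= (1/3) * 3 * 4.0^2
= 0.333333 * 3 * 16.0
= 16.0 kg*m^2


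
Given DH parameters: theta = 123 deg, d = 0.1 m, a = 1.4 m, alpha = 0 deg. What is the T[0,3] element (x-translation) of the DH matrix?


T[0,3] = a * cos(theta)
= 1.4 * cos(123 deg)
= 1.4 * -0.5446
= -0.7625


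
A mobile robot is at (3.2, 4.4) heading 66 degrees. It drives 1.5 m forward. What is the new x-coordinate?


x_new = x0 + d*cos(theta)
= 3.2 + 1.5*cos(66)
= 3.2 + 0.6101
= 3.8101


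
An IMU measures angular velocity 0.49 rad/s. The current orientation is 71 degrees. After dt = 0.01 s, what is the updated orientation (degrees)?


delta_theta = w * dt = 0.49 * 0.01 = 0.0049 rad
= 0.2807 deg
theta_new = 71 + 0.2807 = 71.2807 deg


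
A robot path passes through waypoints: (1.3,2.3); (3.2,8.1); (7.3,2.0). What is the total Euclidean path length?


Segment lengths:
  seg1 = sqrt((1.9)^2 + (5.8)^2) = 6.1033
  seg2 = sqrt((4.1)^2 + (-6.1)^2) = 7.3498
Total = 13.4531


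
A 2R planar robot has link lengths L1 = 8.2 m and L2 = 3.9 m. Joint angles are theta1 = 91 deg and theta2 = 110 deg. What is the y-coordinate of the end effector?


Convert angles to radians: theta1 = 1.5882, theta2 = 1.9199
y = L1*sin(theta1) + L2*sin(theta1+theta2)
y = 8.1988 + -1.3976
y = 6.8011


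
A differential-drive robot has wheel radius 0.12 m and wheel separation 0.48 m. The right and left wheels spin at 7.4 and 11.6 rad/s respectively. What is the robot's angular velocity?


vR = r*wR = 0.12*7.4 = 0.888 m/s
vL = r*wL = 0.12*11.6 = 1.392 m/s
v = (vR+vL)/2 = 1.14 m/s
omega = (vR-vL)/L = -1.05 rad/s
angular velocity = -1.05 rad/s


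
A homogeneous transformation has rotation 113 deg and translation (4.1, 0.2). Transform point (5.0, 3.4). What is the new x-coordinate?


x' = cos(theta)*px - sin(theta)*py + tx
= -0.3907*5.0 - 0.9205*3.4 + 4.1
= -0.9834


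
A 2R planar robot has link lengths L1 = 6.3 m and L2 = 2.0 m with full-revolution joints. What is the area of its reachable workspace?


r_max = L1 + L2 = 8.3 m
r_min = |L1 - L2| = 4.3 m
Area = pi*(r_max^2 - r_min^2)
= pi*(68.89 - 18.49)
= pi * 50.4
= 158.3363 m^2


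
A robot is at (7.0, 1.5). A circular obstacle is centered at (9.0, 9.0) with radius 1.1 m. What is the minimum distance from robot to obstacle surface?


center_dist = sqrt((7.0-9.0)^2 + (1.5-9.0)^2)
= sqrt(4.0 + 56.25)
= 7.7621
min_dist = center_dist - radius = 7.7621 - 1.1 = 6.6621 m


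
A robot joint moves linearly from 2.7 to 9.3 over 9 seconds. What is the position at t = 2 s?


s = t/T = 2/9 = 0.2222
p(t) = p0 + (pf-p0)*s
= 2.7 + (9.3 - 2.7) * 0.2222
= 4.1667


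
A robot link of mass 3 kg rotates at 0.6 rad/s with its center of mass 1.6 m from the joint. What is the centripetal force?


F = m * omega^2 * r
= 3 * 0.6^2 * 1.6
= 3 * 0.36 * 1.6
= 1.728 N


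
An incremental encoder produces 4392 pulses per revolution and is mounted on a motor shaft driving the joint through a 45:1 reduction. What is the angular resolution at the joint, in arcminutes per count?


counts per rev = 4392
effective counts at joint = 4392 * 45 = 197640
resolution = 360*60 / 197640
= 0.1093 arcmin/count


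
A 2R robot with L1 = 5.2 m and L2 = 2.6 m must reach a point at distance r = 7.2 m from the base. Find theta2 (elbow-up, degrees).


cos(theta2) = (r^2 - L1^2 - L2^2) / (2*L1*L2)
cos(theta2) = (51.84 - 27.04 - 6.76) / 27.04
cos(theta2) = 0.66716
theta2 = 48.1518 degrees


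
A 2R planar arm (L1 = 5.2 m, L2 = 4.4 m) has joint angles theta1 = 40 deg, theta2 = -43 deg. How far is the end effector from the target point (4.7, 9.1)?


End effector via forward kinematics:
x = L1*cos(t1) + L2*cos(t1+t2) = 8.3774
y = L1*sin(t1) + L2*sin(t1+t2) = 3.1122
Distance to target:
d = sqrt((4.7 - 8.3774)^2 + (9.1 - 3.1122)^2)
= sqrt(13.5233 + 35.8535)
= 7.0269 m


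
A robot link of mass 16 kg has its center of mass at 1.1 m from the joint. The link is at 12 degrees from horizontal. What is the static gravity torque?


tau = m*g*L*cos(angle)
= 16 * 9.81 * 1.1 * cos(12 deg)
= 16 * 9.81 * 1.1 * 0.9781
= 168.8831 Nm


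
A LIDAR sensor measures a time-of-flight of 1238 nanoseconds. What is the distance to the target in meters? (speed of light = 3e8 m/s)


tof = 1238 ns = 1.238e-06 s
dist = c * tof / 2
= 3e8 * 1.238e-06 / 2
= 185.7 m


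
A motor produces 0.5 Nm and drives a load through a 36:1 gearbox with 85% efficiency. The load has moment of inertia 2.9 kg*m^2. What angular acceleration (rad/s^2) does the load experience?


tau_out = tau_motor * N * eta
= 0.5 * 36 * 0.85 = 15.3 Nm
alpha = tau_out / I = 15.3 / 2.9
= 5.2759 rad/s^2


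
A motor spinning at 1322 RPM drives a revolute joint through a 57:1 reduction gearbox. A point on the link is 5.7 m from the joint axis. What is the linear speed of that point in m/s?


omega_motor = 1322 * 2*pi/60 = 138.4395 rad/s
omega_joint = omega_motor / 57 = 2.4288 rad/s
v = omega_joint * r = 2.4288 * 5.7
= 13.844 m/s


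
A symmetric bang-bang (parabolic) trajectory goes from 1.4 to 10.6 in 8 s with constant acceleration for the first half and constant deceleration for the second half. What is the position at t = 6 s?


Symmetric rest-to-rest: each phase covers (pf-p0)/2 in time T/2. 0.5*a*(T/2)^2 = (pf-p0)/2 => a = 4*(pf-p0)/T^2
a = 4*(10.6-1.4)/8^2 = 0.575
t = 6 is in the deceleration phase (t > T/2).
p = pf - 0.5*a*(T-t)^2 = 10.6 - 0.5*0.575*2^2
= 9.45


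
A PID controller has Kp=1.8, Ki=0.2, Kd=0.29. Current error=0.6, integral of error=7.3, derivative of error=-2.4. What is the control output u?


u = Kp*e + Ki*int(e) + Kd*de/dt
= 1.8*0.6 + 0.2*7.3 + 0.29*(-2.4)
= 1.08 + 1.46 + -0.696
= 1.844


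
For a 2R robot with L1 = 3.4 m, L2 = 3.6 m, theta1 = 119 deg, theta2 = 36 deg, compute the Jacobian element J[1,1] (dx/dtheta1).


J[1,1] = -L1*sin(t1) - L2*sin(t1+t2)
= -3.4*sin(119) - 3.6*sin(155)
= -4.4951


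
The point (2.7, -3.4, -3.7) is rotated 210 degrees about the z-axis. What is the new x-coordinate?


Rotation about z-axis: x' = x*cos(theta) - y*sin(theta)
= 2.7 * -0.866 - -3.4 * -0.5
= -4.0383


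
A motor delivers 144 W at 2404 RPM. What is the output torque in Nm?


omega = 2404 * 2*pi/60 = 251.7463 rad/s
tau = P / omega = 144 / 251.7463
= 0.572 Nm


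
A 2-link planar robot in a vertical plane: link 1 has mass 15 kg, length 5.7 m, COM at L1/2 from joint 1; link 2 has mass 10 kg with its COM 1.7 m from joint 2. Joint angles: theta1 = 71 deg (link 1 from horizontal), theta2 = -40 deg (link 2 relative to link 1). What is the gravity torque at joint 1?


Horizontal distance from joint 1 to link-1 COM:
  x_c1 = (L1/2)*cos(t1) = 2.85 * 0.3256 = 0.9279 m
Horizontal distance from joint 1 to link-2 COM:
  x_c2 = L1*cos(t1) + Lc2*cos(t1+t2)
       = 5.7*0.3256 + 1.7*0.8572 = 3.3129 m
tau1 = m1*g*x_c1 + m2*g*x_c2
     = 15*9.81*0.9279 + 10*9.81*3.3129
     = 136.536 + 324.9977
     = 461.5337 Nm


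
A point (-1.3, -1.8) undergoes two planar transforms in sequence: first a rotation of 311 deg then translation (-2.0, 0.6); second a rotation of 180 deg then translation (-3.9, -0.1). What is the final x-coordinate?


After transform 1:
x1 = cos(311)*-1.3 - sin(311)*-1.8 + -2.0 = -4.2114
y1 = sin(311)*-1.3 + cos(311)*-1.8 + 0.6 = 0.4002
After transform 2:
x2 = cos(180)*-4.2114 - sin(180)*0.4002 + -3.9
= 0.3114


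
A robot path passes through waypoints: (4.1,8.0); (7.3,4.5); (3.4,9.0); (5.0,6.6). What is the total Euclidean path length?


Segment lengths:
  seg1 = sqrt((3.2)^2 + (-3.5)^2) = 4.7424
  seg2 = sqrt((-3.9)^2 + (4.5)^2) = 5.9548
  seg3 = sqrt((1.6)^2 + (-2.4)^2) = 2.8844
Total = 13.5816


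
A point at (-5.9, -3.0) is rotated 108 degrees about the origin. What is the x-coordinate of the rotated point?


x' = x*cos(theta) - y*sin(theta)
cos(108 deg) = -0.309, sin(108 deg) = 0.9511
x' = -5.9 * -0.309 - -3.0 * 0.9511
= 1.8232 - -2.8532
= 4.6764


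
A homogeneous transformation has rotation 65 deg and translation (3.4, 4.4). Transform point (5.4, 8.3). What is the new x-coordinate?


x' = cos(theta)*px - sin(theta)*py + tx
= 0.4226*5.4 - 0.9063*8.3 + 3.4
= -1.8402


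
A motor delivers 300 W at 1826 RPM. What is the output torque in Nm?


omega = 1826 * 2*pi/60 = 191.2183 rad/s
tau = P / omega = 300 / 191.2183
= 1.5689 Nm


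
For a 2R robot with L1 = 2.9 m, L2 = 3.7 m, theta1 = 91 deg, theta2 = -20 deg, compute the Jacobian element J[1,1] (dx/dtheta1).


J[1,1] = -L1*sin(t1) - L2*sin(t1+t2)
= -2.9*sin(91) - 3.7*sin(71)
= -6.398


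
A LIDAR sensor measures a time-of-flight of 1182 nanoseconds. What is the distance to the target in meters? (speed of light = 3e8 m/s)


tof = 1182 ns = 1.182e-06 s
dist = c * tof / 2
= 3e8 * 1.182e-06 / 2
= 177.3 m


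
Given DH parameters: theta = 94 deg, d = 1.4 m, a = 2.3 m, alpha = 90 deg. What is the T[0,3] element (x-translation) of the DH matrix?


T[0,3] = a * cos(theta)
= 2.3 * cos(94 deg)
= 2.3 * -0.0698
= -0.1604


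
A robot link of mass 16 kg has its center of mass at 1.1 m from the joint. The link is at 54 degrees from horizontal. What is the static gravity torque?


tau = m*g*L*cos(angle)
= 16 * 9.81 * 1.1 * cos(54 deg)
= 16 * 9.81 * 1.1 * 0.5878
= 101.4847 Nm


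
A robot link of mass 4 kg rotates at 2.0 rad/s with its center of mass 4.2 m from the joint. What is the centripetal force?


F = m * omega^2 * r
= 4 * 2.0^2 * 4.2
= 4 * 4.0 * 4.2
= 67.2 N


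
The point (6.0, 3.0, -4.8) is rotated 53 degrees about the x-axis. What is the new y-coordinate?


Rotation about x-axis: y' = y*cos(theta) - z*sin(theta)
= 3.0 * 0.6018 - -4.8 * 0.7986
= 5.6389


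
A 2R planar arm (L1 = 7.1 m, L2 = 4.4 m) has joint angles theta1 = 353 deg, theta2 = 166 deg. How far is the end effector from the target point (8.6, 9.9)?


End effector via forward kinematics:
x = L1*cos(t1) + L2*cos(t1+t2) = 2.9393
y = L1*sin(t1) + L2*sin(t1+t2) = 0.7115
Distance to target:
d = sqrt((8.6 - 2.9393)^2 + (9.9 - 0.7115)^2)
= sqrt(32.0433 + 84.4277)
= 10.7922 m


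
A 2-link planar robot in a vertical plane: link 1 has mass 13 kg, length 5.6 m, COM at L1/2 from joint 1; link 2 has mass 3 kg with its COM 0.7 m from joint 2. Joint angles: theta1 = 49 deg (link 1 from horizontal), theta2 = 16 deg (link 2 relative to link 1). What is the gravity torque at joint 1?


Horizontal distance from joint 1 to link-1 COM:
  x_c1 = (L1/2)*cos(t1) = 2.8 * 0.6561 = 1.837 m
Horizontal distance from joint 1 to link-2 COM:
  x_c2 = L1*cos(t1) + Lc2*cos(t1+t2)
       = 5.6*0.6561 + 0.7*0.4226 = 3.9698 m
tau1 = m1*g*x_c1 + m2*g*x_c2
     = 13*9.81*1.837 + 3*9.81*3.9698
     = 234.2682 + 116.8301
     = 351.0983 Nm


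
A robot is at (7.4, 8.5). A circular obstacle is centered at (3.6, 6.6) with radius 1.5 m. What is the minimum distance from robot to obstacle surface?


center_dist = sqrt((7.4-3.6)^2 + (8.5-6.6)^2)
= sqrt(14.44 + 3.61)
= 4.2485
min_dist = center_dist - radius = 4.2485 - 1.5 = 2.7485 m


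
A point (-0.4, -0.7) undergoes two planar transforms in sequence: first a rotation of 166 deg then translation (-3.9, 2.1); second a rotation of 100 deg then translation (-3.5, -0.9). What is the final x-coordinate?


After transform 1:
x1 = cos(166)*-0.4 - sin(166)*-0.7 + -3.9 = -3.3425
y1 = sin(166)*-0.4 + cos(166)*-0.7 + 2.1 = 2.6824
After transform 2:
x2 = cos(100)*-3.3425 - sin(100)*2.6824 + -3.5
= -5.5613


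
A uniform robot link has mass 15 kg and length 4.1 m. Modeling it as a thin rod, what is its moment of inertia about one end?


I = (1/3) * m * L^2
= (1/3) * 15 * 4.1^2
= 0.333333 * 15 * 16.81
= 84.05 kg*m^2


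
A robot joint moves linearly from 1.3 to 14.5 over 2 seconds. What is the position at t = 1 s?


s = t/T = 1/2 = 0.5
p(t) = p0 + (pf-p0)*s
= 1.3 + (14.5 - 1.3) * 0.5
= 7.9


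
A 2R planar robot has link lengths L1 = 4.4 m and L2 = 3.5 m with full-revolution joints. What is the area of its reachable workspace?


r_max = L1 + L2 = 7.9 m
r_min = |L1 - L2| = 0.9 m
Area = pi*(r_max^2 - r_min^2)
= pi*(62.41 - 0.81)
= pi * 61.6
= 193.5221 m^2
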